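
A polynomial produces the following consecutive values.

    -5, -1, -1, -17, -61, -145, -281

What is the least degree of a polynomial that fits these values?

3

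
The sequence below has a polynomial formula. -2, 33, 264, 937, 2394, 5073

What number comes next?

35  231  673  1457  2679
196  442  784  1222
246  342  438
96  96
Fourth differences constant at 96.
438 + 96 = 534;  1222 + 534 = 1756;  2679 + 1756 = 4435;  5073 + 4435 = 9508

9508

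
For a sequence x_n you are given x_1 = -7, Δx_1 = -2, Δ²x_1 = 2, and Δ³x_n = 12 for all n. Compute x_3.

Build the table forward from the leading diagonal:
Third differences: 12, 12, 12
Second differences: 2, 14, 26
First differences: -2, 0, 14
x: -7, -9, -9

-9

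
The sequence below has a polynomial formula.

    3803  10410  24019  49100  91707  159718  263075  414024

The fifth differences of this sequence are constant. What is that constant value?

240

First differences: 6607, 13609, 25081, 42607, 68011, 103357, 150949
Second differences: 7002, 11472, 17526, 25404, 35346, 47592
Third differences: 4470, 6054, 7878, 9942, 12246
Fourth differences: 1584, 1824, 2064, 2304
Fifth differences: 240, 240, 240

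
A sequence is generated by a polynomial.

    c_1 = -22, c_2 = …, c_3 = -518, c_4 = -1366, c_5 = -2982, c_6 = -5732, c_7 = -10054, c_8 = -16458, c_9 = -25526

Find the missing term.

-144

Using the last 7 terms:
-848, -1616, -2750, -4322, -6404, -9068
-768, -1134, -1572, -2082, -2664
-366, -438, -510, -582
-72, -72, -72
Constant fourth difference = -72.
Extend backward: -366 + 72 = -294;  -768 + 294 = -474;  -848 + 474 = -374;  -518 + 374 = -144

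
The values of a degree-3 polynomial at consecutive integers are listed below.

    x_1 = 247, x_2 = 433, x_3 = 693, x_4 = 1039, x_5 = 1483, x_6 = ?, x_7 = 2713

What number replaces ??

2037

Using the first 5 terms:
D1: 186  260  346  444
D2: 74  86  98
D3: 12  12
Constant third difference = 12.
Extend forward: 98 + 12 = 110;  444 + 110 = 554;  1483 + 554 = 2037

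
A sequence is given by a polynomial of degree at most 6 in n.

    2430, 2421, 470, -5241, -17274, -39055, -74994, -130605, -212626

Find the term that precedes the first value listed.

1691

-9, -1951, -5711, -12033, -21781, -35939, -55611, -82021
-1942, -3760, -6322, -9748, -14158, -19672, -26410
-1818, -2562, -3426, -4410, -5514, -6738
-744, -864, -984, -1104, -1224
-120, -120, -120, -120
The fifth differences are constant at -120.
Work back: -744 + 120 = -624;  -1818 + 624 = -1194;  -1942 + 1194 = -748;  -9 + 748 = 739;  2430 − 739 = 1691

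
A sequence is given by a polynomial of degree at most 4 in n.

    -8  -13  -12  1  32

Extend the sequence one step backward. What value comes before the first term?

D1: -5  1  13  31
D2: 6  12  18
D3: 6  6
The third differences are constant at 6.
Work back: 6 − 6 = 0;  -5 + 0 = -5;  -8 + 5 = -3

-3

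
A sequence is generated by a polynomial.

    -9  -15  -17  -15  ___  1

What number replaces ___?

Using the first 4 terms:
First differences: -6, -2, 2
Second differences: 4, 4
Constant second difference = 4.
Extend forward: 2 + 4 = 6;  -15 + 6 = -9

-9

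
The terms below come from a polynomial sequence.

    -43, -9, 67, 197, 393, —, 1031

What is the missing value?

667

Using the first 5 terms:
First differences: 34  76  130  196
Second differences: 42  54  66
Third differences: 12  12
Constant third difference = 12.
Extend forward: 66 + 12 = 78;  196 + 78 = 274;  393 + 274 = 667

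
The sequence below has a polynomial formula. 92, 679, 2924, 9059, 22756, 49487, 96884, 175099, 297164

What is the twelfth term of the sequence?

1107539

D1: 587 , 2245 , 6135 , 13697 , 26731 , 47397 , 78215 , 122065
D2: 1658 , 3890 , 7562 , 13034 , 20666 , 30818 , 43850
D3: 2232 , 3672 , 5472 , 7632 , 10152 , 13032
D4: 1440 , 1800 , 2160 , 2520 , 2880
D5: 360 , 360 , 360 , 360
The fifth differences are constant (360).
2880 + 360 = 3240;  13032 + 3240 = 16272;  43850 + 16272 = 60122;  122065 + 60122 = 182187;  297164 + 182187 = 479351
3240 + 360 = 3600;  16272 + 3600 = 19872;  60122 + 19872 = 79994;  182187 + 79994 = 262181;  479351 + 262181 = 741532
3600 + 360 = 3960;  19872 + 3960 = 23832;  79994 + 23832 = 103826;  262181 + 103826 = 366007;  741532 + 366007 = 1107539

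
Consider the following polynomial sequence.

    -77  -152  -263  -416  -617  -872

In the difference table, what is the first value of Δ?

First differences: -75, -111, -153, -201, -255
Second differences: -36, -42, -48, -54
Third differences: -6, -6, -6

-75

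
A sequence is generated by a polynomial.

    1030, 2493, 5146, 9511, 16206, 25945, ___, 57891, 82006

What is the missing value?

39538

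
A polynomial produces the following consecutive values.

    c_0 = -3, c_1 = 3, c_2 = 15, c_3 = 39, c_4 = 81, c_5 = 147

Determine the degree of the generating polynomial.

6, 12, 24, 42, 66
6, 12, 18, 24
6, 6, 6
The third differences are constant, so the polynomial has degree 3.

3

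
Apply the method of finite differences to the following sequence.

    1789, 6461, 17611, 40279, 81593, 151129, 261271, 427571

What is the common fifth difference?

360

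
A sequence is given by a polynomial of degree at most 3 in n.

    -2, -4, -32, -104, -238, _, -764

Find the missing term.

-452

Using the first 5 terms:
Δ: -2, -28, -72, -134
Δ²: -26, -44, -62
Δ³: -18, -18
Constant third difference = -18.
Extend forward: -62 − 18 = -80;  -134 − 80 = -214;  -238 − 214 = -452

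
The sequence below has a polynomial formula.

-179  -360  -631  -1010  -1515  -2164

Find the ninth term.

-5155

Δ: -181, -271, -379, -505, -649
Δ²: -90, -108, -126, -144
Δ³: -18, -18, -18
The third differences are constant (-18).
-144 − 18 = -162;  -649 − 162 = -811;  -2164 − 811 = -2975
-162 − 18 = -180;  -811 − 180 = -991;  -2975 − 991 = -3966
-180 − 18 = -198;  -991 − 198 = -1189;  -3966 − 1189 = -5155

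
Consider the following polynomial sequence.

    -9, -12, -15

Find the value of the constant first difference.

-3

Δ: -3, -3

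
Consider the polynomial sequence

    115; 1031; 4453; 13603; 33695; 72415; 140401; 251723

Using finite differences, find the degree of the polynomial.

D1: 916, 3422, 9150, 20092, 38720, 67986, 111322
D2: 2506, 5728, 10942, 18628, 29266, 43336
D3: 3222, 5214, 7686, 10638, 14070
D4: 1992, 2472, 2952, 3432
D5: 480, 480, 480
The fifth differences are constant, so the polynomial has degree 5.

5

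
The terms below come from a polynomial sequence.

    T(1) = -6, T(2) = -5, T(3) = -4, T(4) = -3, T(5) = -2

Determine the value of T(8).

Δ: 1  1  1  1
First differences constant at 1.
-2 + 1 = -1
-1 + 1 = 0
0 + 1 = 1

1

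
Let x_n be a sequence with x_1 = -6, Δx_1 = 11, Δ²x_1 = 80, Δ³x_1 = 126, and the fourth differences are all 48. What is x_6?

2349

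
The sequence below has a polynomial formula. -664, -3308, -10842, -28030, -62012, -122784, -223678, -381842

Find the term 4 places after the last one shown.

-2090598

Δ: -2644 , -7534 , -17188 , -33982 , -60772 , -100894 , -158164
Δ²: -4890 , -9654 , -16794 , -26790 , -40122 , -57270
Δ³: -4764 , -7140 , -9996 , -13332 , -17148
Δ⁴: -2376 , -2856 , -3336 , -3816
Δ⁵: -480 , -480 , -480
The fifth differences are constant (-480).
-3816 − 480 = -4296;  -17148 − 4296 = -21444;  -57270 − 21444 = -78714;  -158164 − 78714 = -236878;  -381842 − 236878 = -618720
-4296 − 480 = -4776;  -21444 − 4776 = -26220;  -78714 − 26220 = -104934;  -236878 − 104934 = -341812;  -618720 − 341812 = -960532
-4776 − 480 = -5256;  -26220 − 5256 = -31476;  -104934 − 31476 = -136410;  -341812 − 136410 = -478222;  -960532 − 478222 = -1438754
-5256 − 480 = -5736;  -31476 − 5736 = -37212;  -136410 − 37212 = -173622;  -478222 − 173622 = -651844;  -1438754 − 651844 = -2090598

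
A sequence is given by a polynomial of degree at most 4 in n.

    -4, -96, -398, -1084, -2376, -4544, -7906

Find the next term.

First differences: -92 , -302 , -686 , -1292 , -2168 , -3362
Second differences: -210 , -384 , -606 , -876 , -1194
Third differences: -174 , -222 , -270 , -318
Fourth differences: -48 , -48 , -48
Fourth differences constant at -48.
-318 − 48 = -366;  -1194 − 366 = -1560;  -3362 − 1560 = -4922;  -7906 − 4922 = -12828

-12828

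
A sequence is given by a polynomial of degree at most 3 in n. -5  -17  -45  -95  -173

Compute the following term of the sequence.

First differences: -12 , -28 , -50 , -78
Second differences: -16 , -22 , -28
Third differences: -6 , -6
Third differences constant at -6.
-28 − 6 = -34;  -78 − 34 = -112;  -173 − 112 = -285

-285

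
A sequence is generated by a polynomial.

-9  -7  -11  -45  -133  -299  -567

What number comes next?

Δ: 2, -4, -34, -88, -166, -268
Δ²: -6, -30, -54, -78, -102
Δ³: -24, -24, -24, -24
The third differences are constant (-24).
-102 − 24 = -126;  -268 − 126 = -394;  -567 − 394 = -961

-961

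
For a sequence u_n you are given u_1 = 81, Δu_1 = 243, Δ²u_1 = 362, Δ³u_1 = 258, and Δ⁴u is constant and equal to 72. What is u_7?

Build the table forward from the leading diagonal:
Fourth differences: 72, 72, 72, 72, 72, 72, 72
Third differences: 258, 330, 402, 474, 546, 618, 690
Second differences: 362, 620, 950, 1352, 1826, 2372, 2990
First differences: 243, 605, 1225, 2175, 3527, 5353, 7725
u: 81, 324, 929, 2154, 4329, 7856, 13209

13209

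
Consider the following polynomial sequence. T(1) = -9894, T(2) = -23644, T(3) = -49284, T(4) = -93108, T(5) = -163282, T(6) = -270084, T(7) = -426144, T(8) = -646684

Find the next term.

-13750 , -25640 , -43824 , -70174 , -106802 , -156060 , -220540
-11890 , -18184 , -26350 , -36628 , -49258 , -64480
-6294 , -8166 , -10278 , -12630 , -15222
-1872 , -2112 , -2352 , -2592
-240 , -240 , -240
Fifth differences constant at -240.
-2592 − 240 = -2832;  -15222 − 2832 = -18054;  -64480 − 18054 = -82534;  -220540 − 82534 = -303074;  -646684 − 303074 = -949758

-949758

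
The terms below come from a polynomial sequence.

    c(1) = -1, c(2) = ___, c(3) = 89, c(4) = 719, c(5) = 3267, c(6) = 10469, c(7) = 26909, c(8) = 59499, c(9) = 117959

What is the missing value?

Using the last 7 terms:
630  2548  7202  16440  32590  58460
1918  4654  9238  16150  25870
2736  4584  6912  9720
1848  2328  2808
480  480
Constant fifth difference = 480.
Extend backward: 1848 − 480 = 1368;  2736 − 1368 = 1368;  1918 − 1368 = 550;  630 − 550 = 80;  89 − 80 = 9

9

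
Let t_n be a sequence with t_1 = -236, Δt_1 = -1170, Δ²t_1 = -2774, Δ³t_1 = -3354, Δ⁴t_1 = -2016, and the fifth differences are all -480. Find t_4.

Build the table forward from the leading diagonal:
Δ⁵: -480  -480  -480  -480
Δ⁴: -2016  -2496  -2976  -3456
Δ³: -3354  -5370  -7866  -10842
Δ²: -2774  -6128  -11498  -19364
Δ: -1170  -3944  -10072  -21570
t: -236  -1406  -5350  -15422

-15422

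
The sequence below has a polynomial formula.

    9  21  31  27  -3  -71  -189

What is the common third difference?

D1: 12, 10, -4, -30, -68, -118
D2: -2, -14, -26, -38, -50
D3: -12, -12, -12, -12

-12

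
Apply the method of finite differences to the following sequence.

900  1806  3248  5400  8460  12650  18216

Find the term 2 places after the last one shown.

34580

D1: 906, 1442, 2152, 3060, 4190, 5566
D2: 536, 710, 908, 1130, 1376
D3: 174, 198, 222, 246
D4: 24, 24, 24
Constant fourth difference = 24, so extend:
246 + 24 = 270;  1376 + 270 = 1646;  5566 + 1646 = 7212;  18216 + 7212 = 25428
270 + 24 = 294;  1646 + 294 = 1940;  7212 + 1940 = 9152;  25428 + 9152 = 34580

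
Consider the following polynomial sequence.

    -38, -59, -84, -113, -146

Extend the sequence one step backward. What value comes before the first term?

-21

First differences: -21, -25, -29, -33
Second differences: -4, -4, -4
The second differences are constant at -4.
Work back: -21 + 4 = -17;  -38 + 17 = -21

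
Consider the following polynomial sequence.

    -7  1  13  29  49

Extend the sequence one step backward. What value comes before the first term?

-11

8, 12, 16, 20
4, 4, 4
The second differences are constant at 4.
Work back: 8 − 4 = 4;  -7 − 4 = -11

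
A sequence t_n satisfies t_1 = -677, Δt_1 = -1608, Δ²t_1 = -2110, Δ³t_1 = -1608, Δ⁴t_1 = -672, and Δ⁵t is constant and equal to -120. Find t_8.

-138563

Build the table forward from the leading diagonal:
Δ⁵: -120, -120, -120, -120, -120, -120, -120, -120
Δ⁴: -672, -792, -912, -1032, -1152, -1272, -1392, -1512
Δ³: -1608, -2280, -3072, -3984, -5016, -6168, -7440, -8832
Δ²: -2110, -3718, -5998, -9070, -13054, -18070, -24238, -31678
Δ: -1608, -3718, -7436, -13434, -22504, -35558, -53628, -77866
t: -677, -2285, -6003, -13439, -26873, -49377, -84935, -138563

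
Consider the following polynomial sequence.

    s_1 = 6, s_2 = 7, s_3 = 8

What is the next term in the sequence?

First differences: 1 , 1
First differences constant at 1.
8 + 1 = 9

9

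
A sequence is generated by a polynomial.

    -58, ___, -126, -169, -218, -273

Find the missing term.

Using the last 4 terms:
First differences: -43, -49, -55
Second differences: -6, -6
Constant second difference = -6.
Extend backward: -43 + 6 = -37;  -126 + 37 = -89

-89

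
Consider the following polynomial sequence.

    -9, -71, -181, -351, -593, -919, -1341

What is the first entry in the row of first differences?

-62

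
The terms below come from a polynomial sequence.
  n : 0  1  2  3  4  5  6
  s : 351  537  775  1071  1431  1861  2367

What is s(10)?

First differences: 186, 238, 296, 360, 430, 506
Second differences: 52, 58, 64, 70, 76
Third differences: 6, 6, 6, 6
Constant third difference = 6, so extend:
76 + 6 = 82;  506 + 82 = 588;  2367 + 588 = 2955
82 + 6 = 88;  588 + 88 = 676;  2955 + 676 = 3631
88 + 6 = 94;  676 + 94 = 770;  3631 + 770 = 4401
94 + 6 = 100;  770 + 100 = 870;  4401 + 870 = 5271

5271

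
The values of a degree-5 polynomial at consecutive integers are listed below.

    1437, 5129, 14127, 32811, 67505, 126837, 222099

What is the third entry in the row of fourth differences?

Δ: 3692, 8998, 18684, 34694, 59332, 95262
Δ²: 5306, 9686, 16010, 24638, 35930
Δ³: 4380, 6324, 8628, 11292
Δ⁴: 1944, 2304, 2664
Δ⁵: 360, 360

2664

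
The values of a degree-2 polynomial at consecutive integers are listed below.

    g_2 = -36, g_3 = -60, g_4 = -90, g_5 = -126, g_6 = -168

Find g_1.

Δ: -24, -30, -36, -42
Δ²: -6, -6, -6
The second differences are constant at -6.
Work back: -24 + 6 = -18;  -36 + 18 = -18

-18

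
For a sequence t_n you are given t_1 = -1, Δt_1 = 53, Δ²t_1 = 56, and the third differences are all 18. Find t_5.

619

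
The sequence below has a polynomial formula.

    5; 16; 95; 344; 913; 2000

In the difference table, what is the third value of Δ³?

Δ: 11, 79, 249, 569, 1087
Δ²: 68, 170, 320, 518
Δ³: 102, 150, 198
Δ⁴: 48, 48

198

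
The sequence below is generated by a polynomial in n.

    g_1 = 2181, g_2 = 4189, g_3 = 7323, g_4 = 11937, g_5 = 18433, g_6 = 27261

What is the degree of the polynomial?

4

First differences: 2008, 3134, 4614, 6496, 8828
Second differences: 1126, 1480, 1882, 2332
Third differences: 354, 402, 450
Fourth differences: 48, 48
The fourth differences are constant, so the polynomial has degree 4.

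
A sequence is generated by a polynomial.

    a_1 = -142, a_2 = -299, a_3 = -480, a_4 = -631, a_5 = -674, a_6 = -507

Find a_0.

-39

-157  -181  -151  -43  167
-24  30  108  210
54  78  102
24  24
The fourth differences are constant at 24.
Work back: 54 − 24 = 30;  -24 − 30 = -54;  -157 + 54 = -103;  -142 + 103 = -39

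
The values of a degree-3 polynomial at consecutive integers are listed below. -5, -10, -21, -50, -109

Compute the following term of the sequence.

Δ: -5, -11, -29, -59
Δ²: -6, -18, -30
Δ³: -12, -12
Constant third difference = -12, so extend:
-30 − 12 = -42;  -59 − 42 = -101;  -109 − 101 = -210

-210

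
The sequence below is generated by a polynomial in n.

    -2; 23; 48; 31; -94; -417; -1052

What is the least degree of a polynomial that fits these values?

4

D1: 25, 25, -17, -125, -323, -635
D2: 0, -42, -108, -198, -312
D3: -42, -66, -90, -114
D4: -24, -24, -24
The fourth differences are constant, so the polynomial has degree 4.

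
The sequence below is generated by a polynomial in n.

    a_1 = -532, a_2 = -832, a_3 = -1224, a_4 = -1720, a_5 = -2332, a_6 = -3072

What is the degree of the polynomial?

3

Δ: -300, -392, -496, -612, -740
Δ²: -92, -104, -116, -128
Δ³: -12, -12, -12
The third differences are constant, so the polynomial has degree 3.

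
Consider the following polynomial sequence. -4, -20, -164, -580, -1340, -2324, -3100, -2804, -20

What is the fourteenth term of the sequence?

D1: -16, -144, -416, -760, -984, -776, 296, 2784
D2: -128, -272, -344, -224, 208, 1072, 2488
D3: -144, -72, 120, 432, 864, 1416
D4: 72, 192, 312, 432, 552
D5: 120, 120, 120, 120
Constant fifth difference = 120, so extend:
552 + 120 = 672;  1416 + 672 = 2088;  2488 + 2088 = 4576;  2784 + 4576 = 7360;  -20 + 7360 = 7340
672 + 120 = 792;  2088 + 792 = 2880;  4576 + 2880 = 7456;  7360 + 7456 = 14816;  7340 + 14816 = 22156
792 + 120 = 912;  2880 + 912 = 3792;  7456 + 3792 = 11248;  14816 + 11248 = 26064;  22156 + 26064 = 48220
912 + 120 = 1032;  3792 + 1032 = 4824;  11248 + 4824 = 16072;  26064 + 16072 = 42136;  48220 + 42136 = 90356
1032 + 120 = 1152;  4824 + 1152 = 5976;  16072 + 5976 = 22048;  42136 + 22048 = 64184;  90356 + 64184 = 154540

154540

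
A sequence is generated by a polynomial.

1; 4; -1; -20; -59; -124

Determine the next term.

D1: 3, -5, -19, -39, -65
D2: -8, -14, -20, -26
D3: -6, -6, -6
Third differences constant at -6.
-26 − 6 = -32;  -65 − 32 = -97;  -124 − 97 = -221

-221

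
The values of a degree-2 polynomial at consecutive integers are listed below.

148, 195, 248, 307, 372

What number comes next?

443

Δ: 47, 53, 59, 65
Δ²: 6, 6, 6
Second differences constant at 6.
65 + 6 = 71;  372 + 71 = 443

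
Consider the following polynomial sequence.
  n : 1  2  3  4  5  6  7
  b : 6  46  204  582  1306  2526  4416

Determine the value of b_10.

16206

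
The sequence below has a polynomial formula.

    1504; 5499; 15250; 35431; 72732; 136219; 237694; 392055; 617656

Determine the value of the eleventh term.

1375434

3995 , 9751 , 20181 , 37301 , 63487 , 101475 , 154361 , 225601
5756 , 10430 , 17120 , 26186 , 37988 , 52886 , 71240
4674 , 6690 , 9066 , 11802 , 14898 , 18354
2016 , 2376 , 2736 , 3096 , 3456
360 , 360 , 360 , 360
Constant fifth difference = 360, so extend:
3456 + 360 = 3816;  18354 + 3816 = 22170;  71240 + 22170 = 93410;  225601 + 93410 = 319011;  617656 + 319011 = 936667
3816 + 360 = 4176;  22170 + 4176 = 26346;  93410 + 26346 = 119756;  319011 + 119756 = 438767;  936667 + 438767 = 1375434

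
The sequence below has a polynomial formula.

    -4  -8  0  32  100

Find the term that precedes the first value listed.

0

First differences: -4  8  32  68
Second differences: 12  24  36
Third differences: 12  12
The third differences are constant at 12.
Work back: 12 − 12 = 0;  -4 + 0 = -4;  -4 + 4 = 0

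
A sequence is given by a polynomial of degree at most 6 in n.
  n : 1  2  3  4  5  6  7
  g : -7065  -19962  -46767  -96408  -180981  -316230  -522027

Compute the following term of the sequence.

-822852

-12897, -26805, -49641, -84573, -135249, -205797
-13908, -22836, -34932, -50676, -70548
-8928, -12096, -15744, -19872
-3168, -3648, -4128
-480, -480
Fifth differences constant at -480.
-4128 − 480 = -4608;  -19872 − 4608 = -24480;  -70548 − 24480 = -95028;  -205797 − 95028 = -300825;  -522027 − 300825 = -822852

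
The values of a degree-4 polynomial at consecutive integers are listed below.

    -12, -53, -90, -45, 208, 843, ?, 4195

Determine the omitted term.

Using the first 6 terms:
Δ: -41  -37  45  253  635
Δ²: 4  82  208  382
Δ³: 78  126  174
Δ⁴: 48  48
Constant fourth difference = 48.
Extend forward: 174 + 48 = 222;  382 + 222 = 604;  635 + 604 = 1239;  843 + 1239 = 2082

2082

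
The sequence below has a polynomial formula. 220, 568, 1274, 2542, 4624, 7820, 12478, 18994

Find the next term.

27812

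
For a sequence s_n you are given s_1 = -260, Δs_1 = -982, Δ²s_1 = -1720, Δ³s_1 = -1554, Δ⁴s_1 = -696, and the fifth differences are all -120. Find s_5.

-21420

Build the table forward from the leading diagonal:
D5: -120  -120  -120  -120  -120
D4: -696  -816  -936  -1056  -1176
D3: -1554  -2250  -3066  -4002  -5058
D2: -1720  -3274  -5524  -8590  -12592
D1: -982  -2702  -5976  -11500  -20090
s: -260  -1242  -3944  -9920  -21420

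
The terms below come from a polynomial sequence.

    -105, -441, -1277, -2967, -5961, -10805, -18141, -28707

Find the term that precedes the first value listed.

First differences: -336, -836, -1690, -2994, -4844, -7336, -10566
Second differences: -500, -854, -1304, -1850, -2492, -3230
Third differences: -354, -450, -546, -642, -738
Fourth differences: -96, -96, -96, -96
The fourth differences are constant at -96.
Work back: -354 + 96 = -258;  -500 + 258 = -242;  -336 + 242 = -94;  -105 + 94 = -11

-11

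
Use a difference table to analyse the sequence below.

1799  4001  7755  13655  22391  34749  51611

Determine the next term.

D1: 2202, 3754, 5900, 8736, 12358, 16862
D2: 1552, 2146, 2836, 3622, 4504
D3: 594, 690, 786, 882
D4: 96, 96, 96
The fourth differences are constant (96).
882 + 96 = 978;  4504 + 978 = 5482;  16862 + 5482 = 22344;  51611 + 22344 = 73955

73955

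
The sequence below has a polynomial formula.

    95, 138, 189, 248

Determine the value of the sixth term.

390

First differences: 43, 51, 59
Second differences: 8, 8
Constant second difference = 8, so extend:
59 + 8 = 67;  248 + 67 = 315
67 + 8 = 75;  315 + 75 = 390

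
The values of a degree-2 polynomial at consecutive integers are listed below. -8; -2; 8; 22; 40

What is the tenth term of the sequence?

190

First differences: 6 , 10 , 14 , 18
Second differences: 4 , 4 , 4
The second differences are constant (4).
18 + 4 = 22;  40 + 22 = 62
22 + 4 = 26;  62 + 26 = 88
26 + 4 = 30;  88 + 30 = 118
30 + 4 = 34;  118 + 34 = 152
34 + 4 = 38;  152 + 38 = 190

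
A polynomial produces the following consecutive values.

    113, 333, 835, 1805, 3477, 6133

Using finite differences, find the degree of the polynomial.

4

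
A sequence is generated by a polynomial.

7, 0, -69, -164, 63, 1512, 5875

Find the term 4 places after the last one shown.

First differences: -7, -69, -95, 227, 1449, 4363
Second differences: -62, -26, 322, 1222, 2914
Third differences: 36, 348, 900, 1692
Fourth differences: 312, 552, 792
Fifth differences: 240, 240
Constant fifth difference = 240, so extend:
792 + 240 = 1032;  1692 + 1032 = 2724;  2914 + 2724 = 5638;  4363 + 5638 = 10001;  5875 + 10001 = 15876
1032 + 240 = 1272;  2724 + 1272 = 3996;  5638 + 3996 = 9634;  10001 + 9634 = 19635;  15876 + 19635 = 35511
1272 + 240 = 1512;  3996 + 1512 = 5508;  9634 + 5508 = 15142;  19635 + 15142 = 34777;  35511 + 34777 = 70288
1512 + 240 = 1752;  5508 + 1752 = 7260;  15142 + 7260 = 22402;  34777 + 22402 = 57179;  70288 + 57179 = 127467

127467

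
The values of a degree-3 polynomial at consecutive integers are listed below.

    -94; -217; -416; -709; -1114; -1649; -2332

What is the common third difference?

D1: -123, -199, -293, -405, -535, -683
D2: -76, -94, -112, -130, -148
D3: -18, -18, -18, -18

-18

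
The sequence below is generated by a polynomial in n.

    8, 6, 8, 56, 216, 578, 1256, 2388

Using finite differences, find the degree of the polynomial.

4

-2, 2, 48, 160, 362, 678, 1132
4, 46, 112, 202, 316, 454
42, 66, 90, 114, 138
24, 24, 24, 24
The fourth differences are constant, so the polynomial has degree 4.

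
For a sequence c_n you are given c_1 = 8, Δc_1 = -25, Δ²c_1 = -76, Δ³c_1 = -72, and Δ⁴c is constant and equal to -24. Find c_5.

Build the table forward from the leading diagonal:
Δ⁴: -24, -24, -24, -24, -24
Δ³: -72, -96, -120, -144, -168
Δ²: -76, -148, -244, -364, -508
Δ: -25, -101, -249, -493, -857
c: 8, -17, -118, -367, -860

-860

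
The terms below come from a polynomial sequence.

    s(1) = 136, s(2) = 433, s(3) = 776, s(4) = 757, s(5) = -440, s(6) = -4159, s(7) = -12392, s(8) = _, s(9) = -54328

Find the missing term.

-27899

Using the first 7 terms:
D1: 297  343  -19  -1197  -3719  -8233
D2: 46  -362  -1178  -2522  -4514
D3: -408  -816  -1344  -1992
D4: -408  -528  -648
D5: -120  -120
Constant fifth difference = -120.
Extend forward: -648 − 120 = -768;  -1992 − 768 = -2760;  -4514 − 2760 = -7274;  -8233 − 7274 = -15507;  -12392 − 15507 = -27899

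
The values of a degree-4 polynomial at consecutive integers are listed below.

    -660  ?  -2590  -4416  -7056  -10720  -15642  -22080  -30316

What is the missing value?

-1392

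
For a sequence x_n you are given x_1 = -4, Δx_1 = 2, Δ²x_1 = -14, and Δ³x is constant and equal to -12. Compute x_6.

-254

Build the table forward from the leading diagonal:
Third differences: -12  -12  -12  -12  -12  -12
Second differences: -14  -26  -38  -50  -62  -74
First differences: 2  -12  -38  -76  -126  -188
x: -4  -2  -14  -52  -128  -254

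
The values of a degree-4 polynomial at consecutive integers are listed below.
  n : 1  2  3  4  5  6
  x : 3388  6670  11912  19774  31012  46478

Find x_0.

1502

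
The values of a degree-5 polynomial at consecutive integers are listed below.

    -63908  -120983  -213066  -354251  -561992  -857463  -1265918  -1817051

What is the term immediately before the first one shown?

-30747

Δ: -57075  -92083  -141185  -207741  -295471  -408455  -551133
Δ²: -35008  -49102  -66556  -87730  -112984  -142678
Δ³: -14094  -17454  -21174  -25254  -29694
Δ⁴: -3360  -3720  -4080  -4440
Δ⁵: -360  -360  -360
The fifth differences are constant at -360.
Work back: -3360 + 360 = -3000;  -14094 + 3000 = -11094;  -35008 + 11094 = -23914;  -57075 + 23914 = -33161;  -63908 + 33161 = -30747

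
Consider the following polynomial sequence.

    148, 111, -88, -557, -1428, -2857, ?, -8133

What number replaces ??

Using the first 6 terms:
Δ: -37  -199  -469  -871  -1429
Δ²: -162  -270  -402  -558
Δ³: -108  -132  -156
Δ⁴: -24  -24
Constant fourth difference = -24.
Extend forward: -156 − 24 = -180;  -558 − 180 = -738;  -1429 − 738 = -2167;  -2857 − 2167 = -5024

-5024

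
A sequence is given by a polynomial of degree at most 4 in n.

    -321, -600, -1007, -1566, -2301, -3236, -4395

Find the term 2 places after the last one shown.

-7481

First differences: -279, -407, -559, -735, -935, -1159
Second differences: -128, -152, -176, -200, -224
Third differences: -24, -24, -24, -24
Third differences constant at -24.
-224 − 24 = -248;  -1159 − 248 = -1407;  -4395 − 1407 = -5802
-248 − 24 = -272;  -1407 − 272 = -1679;  -5802 − 1679 = -7481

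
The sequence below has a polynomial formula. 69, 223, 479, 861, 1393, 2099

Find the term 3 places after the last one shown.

First differences: 154, 256, 382, 532, 706
Second differences: 102, 126, 150, 174
Third differences: 24, 24, 24
The third differences are constant (24).
174 + 24 = 198;  706 + 198 = 904;  2099 + 904 = 3003
198 + 24 = 222;  904 + 222 = 1126;  3003 + 1126 = 4129
222 + 24 = 246;  1126 + 246 = 1372;  4129 + 1372 = 5501

5501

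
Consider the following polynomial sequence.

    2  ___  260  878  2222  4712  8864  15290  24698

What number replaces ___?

44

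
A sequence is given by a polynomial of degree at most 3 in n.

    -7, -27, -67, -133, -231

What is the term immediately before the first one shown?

-1

First differences: -20, -40, -66, -98
Second differences: -20, -26, -32
Third differences: -6, -6
The third differences are constant at -6.
Work back: -20 + 6 = -14;  -20 + 14 = -6;  -7 + 6 = -1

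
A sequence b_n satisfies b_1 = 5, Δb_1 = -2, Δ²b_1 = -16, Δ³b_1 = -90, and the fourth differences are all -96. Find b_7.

-3487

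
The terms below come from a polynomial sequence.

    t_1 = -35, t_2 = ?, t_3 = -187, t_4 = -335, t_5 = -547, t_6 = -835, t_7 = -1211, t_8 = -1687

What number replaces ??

-91

Using the last 6 terms:
D1: -148  -212  -288  -376  -476
D2: -64  -76  -88  -100
D3: -12  -12  -12
Constant third difference = -12.
Extend backward: -64 + 12 = -52;  -148 + 52 = -96;  -187 + 96 = -91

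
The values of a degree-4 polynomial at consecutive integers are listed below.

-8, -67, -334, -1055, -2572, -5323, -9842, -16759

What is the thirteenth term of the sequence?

-59 , -267 , -721 , -1517 , -2751 , -4519 , -6917
-208 , -454 , -796 , -1234 , -1768 , -2398
-246 , -342 , -438 , -534 , -630
-96 , -96 , -96 , -96
The fourth differences are constant (-96).
-630 − 96 = -726;  -2398 − 726 = -3124;  -6917 − 3124 = -10041;  -16759 − 10041 = -26800
-726 − 96 = -822;  -3124 − 822 = -3946;  -10041 − 3946 = -13987;  -26800 − 13987 = -40787
-822 − 96 = -918;  -3946 − 918 = -4864;  -13987 − 4864 = -18851;  -40787 − 18851 = -59638
-918 − 96 = -1014;  -4864 − 1014 = -5878;  -18851 − 5878 = -24729;  -59638 − 24729 = -84367
-1014 − 96 = -1110;  -5878 − 1110 = -6988;  -24729 − 6988 = -31717;  -84367 − 31717 = -116084

-116084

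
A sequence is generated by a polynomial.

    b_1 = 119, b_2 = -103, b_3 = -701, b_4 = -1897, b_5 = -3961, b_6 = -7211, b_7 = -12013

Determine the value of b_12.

-222  -598  -1196  -2064  -3250  -4802
-376  -598  -868  -1186  -1552
-222  -270  -318  -366
-48  -48  -48
Constant fourth difference = -48, so extend:
-366 − 48 = -414;  -1552 − 414 = -1966;  -4802 − 1966 = -6768;  -12013 − 6768 = -18781
-414 − 48 = -462;  -1966 − 462 = -2428;  -6768 − 2428 = -9196;  -18781 − 9196 = -27977
-462 − 48 = -510;  -2428 − 510 = -2938;  -9196 − 2938 = -12134;  -27977 − 12134 = -40111
-510 − 48 = -558;  -2938 − 558 = -3496;  -12134 − 3496 = -15630;  -40111 − 15630 = -55741
-558 − 48 = -606;  -3496 − 606 = -4102;  -15630 − 4102 = -19732;  -55741 − 19732 = -75473

-75473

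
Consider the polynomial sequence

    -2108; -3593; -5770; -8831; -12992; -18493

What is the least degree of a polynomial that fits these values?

-1485, -2177, -3061, -4161, -5501
-692, -884, -1100, -1340
-192, -216, -240
-24, -24
The fourth differences are constant, so the polynomial has degree 4.

4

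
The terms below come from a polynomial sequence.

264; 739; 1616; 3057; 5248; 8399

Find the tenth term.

First differences: 475  877  1441  2191  3151
Second differences: 402  564  750  960
Third differences: 162  186  210
Fourth differences: 24  24
The fourth differences are constant (24).
210 + 24 = 234;  960 + 234 = 1194;  3151 + 1194 = 4345;  8399 + 4345 = 12744
234 + 24 = 258;  1194 + 258 = 1452;  4345 + 1452 = 5797;  12744 + 5797 = 18541
258 + 24 = 282;  1452 + 282 = 1734;  5797 + 1734 = 7531;  18541 + 7531 = 26072
282 + 24 = 306;  1734 + 306 = 2040;  7531 + 2040 = 9571;  26072 + 9571 = 35643

35643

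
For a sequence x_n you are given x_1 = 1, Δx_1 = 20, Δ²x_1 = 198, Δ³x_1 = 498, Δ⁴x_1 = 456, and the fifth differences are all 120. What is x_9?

Build the table forward from the leading diagonal:
D5: 120  120  120  120  120  120  120  120  120
D4: 456  576  696  816  936  1056  1176  1296  1416
D3: 498  954  1530  2226  3042  3978  5034  6210  7506
D2: 198  696  1650  3180  5406  8448  12426  17460  23670
D1: 20  218  914  2564  5744  11150  19598  32024  49484
x: 1  21  239  1153  3717  9461  20611  40209  72233

72233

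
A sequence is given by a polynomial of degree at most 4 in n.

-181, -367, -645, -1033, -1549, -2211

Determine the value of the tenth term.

-6679

-186  -278  -388  -516  -662
-92  -110  -128  -146
-18  -18  -18
The third differences are constant (-18).
-146 − 18 = -164;  -662 − 164 = -826;  -2211 − 826 = -3037
-164 − 18 = -182;  -826 − 182 = -1008;  -3037 − 1008 = -4045
-182 − 18 = -200;  -1008 − 200 = -1208;  -4045 − 1208 = -5253
-200 − 18 = -218;  -1208 − 218 = -1426;  -5253 − 1426 = -6679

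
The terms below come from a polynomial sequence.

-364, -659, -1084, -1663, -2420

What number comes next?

-3379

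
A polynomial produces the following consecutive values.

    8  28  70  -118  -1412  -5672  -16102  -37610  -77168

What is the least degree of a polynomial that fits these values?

5

First differences: 20, 42, -188, -1294, -4260, -10430, -21508, -39558
Second differences: 22, -230, -1106, -2966, -6170, -11078, -18050
Third differences: -252, -876, -1860, -3204, -4908, -6972
Fourth differences: -624, -984, -1344, -1704, -2064
Fifth differences: -360, -360, -360, -360
The fifth differences are constant, so the polynomial has degree 5.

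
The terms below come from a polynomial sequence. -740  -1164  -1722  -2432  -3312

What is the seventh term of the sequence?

-5654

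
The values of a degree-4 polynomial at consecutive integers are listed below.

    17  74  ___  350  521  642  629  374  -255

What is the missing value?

Using the last 6 terms:
First differences: 171  121  -13  -255  -629
Second differences: -50  -134  -242  -374
Third differences: -84  -108  -132
Fourth differences: -24  -24
Constant fourth difference = -24.
Extend backward: -84 + 24 = -60;  -50 + 60 = 10;  171 − 10 = 161;  350 − 161 = 189

189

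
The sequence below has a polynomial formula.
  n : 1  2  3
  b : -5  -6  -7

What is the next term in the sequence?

-8

-1 , -1
Constant first difference = -1, so extend:
-7 − 1 = -8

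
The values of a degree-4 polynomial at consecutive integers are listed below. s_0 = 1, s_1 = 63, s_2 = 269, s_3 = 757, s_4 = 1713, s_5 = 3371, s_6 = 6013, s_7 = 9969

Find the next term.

Δ: 62  206  488  956  1658  2642  3956
Δ²: 144  282  468  702  984  1314
Δ³: 138  186  234  282  330
Δ⁴: 48  48  48  48
Fourth differences constant at 48.
330 + 48 = 378;  1314 + 378 = 1692;  3956 + 1692 = 5648;  9969 + 5648 = 15617

15617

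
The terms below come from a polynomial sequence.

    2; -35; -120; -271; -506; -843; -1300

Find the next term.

D1: -37, -85, -151, -235, -337, -457
D2: -48, -66, -84, -102, -120
D3: -18, -18, -18, -18
Third differences constant at -18.
-120 − 18 = -138;  -457 − 138 = -595;  -1300 − 595 = -1895

-1895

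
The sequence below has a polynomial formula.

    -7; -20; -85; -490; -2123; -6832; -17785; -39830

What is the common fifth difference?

-360

D1: -13, -65, -405, -1633, -4709, -10953, -22045
D2: -52, -340, -1228, -3076, -6244, -11092
D3: -288, -888, -1848, -3168, -4848
D4: -600, -960, -1320, -1680
D5: -360, -360, -360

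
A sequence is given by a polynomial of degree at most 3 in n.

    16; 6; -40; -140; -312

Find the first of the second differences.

-36

Δ: -10, -46, -100, -172
Δ²: -36, -54, -72
Δ³: -18, -18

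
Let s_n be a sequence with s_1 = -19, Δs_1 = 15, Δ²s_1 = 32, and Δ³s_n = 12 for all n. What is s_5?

Build the table forward from the leading diagonal:
D3: 12  12  12  12  12
D2: 32  44  56  68  80
D1: 15  47  91  147  215
s: -19  -4  43  134  281

281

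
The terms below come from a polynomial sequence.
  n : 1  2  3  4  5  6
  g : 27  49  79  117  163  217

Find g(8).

First differences: 22 , 30 , 38 , 46 , 54
Second differences: 8 , 8 , 8 , 8
The second differences are constant (8).
54 + 8 = 62;  217 + 62 = 279
62 + 8 = 70;  279 + 70 = 349

349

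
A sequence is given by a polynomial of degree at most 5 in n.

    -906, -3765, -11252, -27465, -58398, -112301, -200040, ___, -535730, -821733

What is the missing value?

Using the first 7 terms:
-2859, -7487, -16213, -30933, -53903, -87739
-4628, -8726, -14720, -22970, -33836
-4098, -5994, -8250, -10866
-1896, -2256, -2616
-360, -360
Constant fifth difference = -360.
Extend forward: -2616 − 360 = -2976;  -10866 − 2976 = -13842;  -33836 − 13842 = -47678;  -87739 − 47678 = -135417;  -200040 − 135417 = -335457

-335457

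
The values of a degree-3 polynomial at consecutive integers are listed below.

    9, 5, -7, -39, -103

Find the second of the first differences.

-12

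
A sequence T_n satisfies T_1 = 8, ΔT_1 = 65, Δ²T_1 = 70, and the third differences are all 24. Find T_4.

Build the table forward from the leading diagonal:
Δ³: 24, 24, 24, 24
Δ²: 70, 94, 118, 142
Δ: 65, 135, 229, 347
T: 8, 73, 208, 437

437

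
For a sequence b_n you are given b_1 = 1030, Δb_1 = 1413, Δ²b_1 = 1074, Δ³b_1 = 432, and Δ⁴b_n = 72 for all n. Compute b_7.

Build the table forward from the leading diagonal:
Δ⁴: 72  72  72  72  72  72  72
Δ³: 432  504  576  648  720  792  864
Δ²: 1074  1506  2010  2586  3234  3954  4746
Δ: 1413  2487  3993  6003  8589  11823  15777
b: 1030  2443  4930  8923  14926  23515  35338

35338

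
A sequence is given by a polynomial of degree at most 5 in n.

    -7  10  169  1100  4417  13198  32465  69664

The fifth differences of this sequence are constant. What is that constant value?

480

Δ: 17, 159, 931, 3317, 8781, 19267, 37199
Δ²: 142, 772, 2386, 5464, 10486, 17932
Δ³: 630, 1614, 3078, 5022, 7446
Δ⁴: 984, 1464, 1944, 2424
Δ⁵: 480, 480, 480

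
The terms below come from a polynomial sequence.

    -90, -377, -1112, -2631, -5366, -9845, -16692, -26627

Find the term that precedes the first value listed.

First differences: -287  -735  -1519  -2735  -4479  -6847  -9935
Second differences: -448  -784  -1216  -1744  -2368  -3088
Third differences: -336  -432  -528  -624  -720
Fourth differences: -96  -96  -96  -96
The fourth differences are constant at -96.
Work back: -336 + 96 = -240;  -448 + 240 = -208;  -287 + 208 = -79;  -90 + 79 = -11

-11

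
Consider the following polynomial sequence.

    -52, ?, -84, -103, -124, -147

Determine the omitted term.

-67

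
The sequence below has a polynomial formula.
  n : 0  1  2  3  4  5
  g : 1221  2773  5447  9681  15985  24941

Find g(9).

Δ: 1552, 2674, 4234, 6304, 8956
Δ²: 1122, 1560, 2070, 2652
Δ³: 438, 510, 582
Δ⁴: 72, 72
The fourth differences are constant (72).
582 + 72 = 654;  2652 + 654 = 3306;  8956 + 3306 = 12262;  24941 + 12262 = 37203
654 + 72 = 726;  3306 + 726 = 4032;  12262 + 4032 = 16294;  37203 + 16294 = 53497
726 + 72 = 798;  4032 + 798 = 4830;  16294 + 4830 = 21124;  53497 + 21124 = 74621
798 + 72 = 870;  4830 + 870 = 5700;  21124 + 5700 = 26824;  74621 + 26824 = 101445

101445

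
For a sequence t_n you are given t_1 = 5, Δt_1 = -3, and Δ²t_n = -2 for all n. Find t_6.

Build the table forward from the leading diagonal:
Second differences: -2  -2  -2  -2  -2  -2
First differences: -3  -5  -7  -9  -11  -13
t: 5  2  -3  -10  -19  -30

-30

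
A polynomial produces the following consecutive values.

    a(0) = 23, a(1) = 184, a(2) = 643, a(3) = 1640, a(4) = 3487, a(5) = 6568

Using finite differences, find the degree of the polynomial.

4

D1: 161, 459, 997, 1847, 3081
D2: 298, 538, 850, 1234
D3: 240, 312, 384
D4: 72, 72
The fourth differences are constant, so the polynomial has degree 4.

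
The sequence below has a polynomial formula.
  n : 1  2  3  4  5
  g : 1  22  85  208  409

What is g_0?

First differences: 21, 63, 123, 201
Second differences: 42, 60, 78
Third differences: 18, 18
The third differences are constant at 18.
Work back: 42 − 18 = 24;  21 − 24 = -3;  1 + 3 = 4

4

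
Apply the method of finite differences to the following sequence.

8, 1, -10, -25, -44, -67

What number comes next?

D1: -7 , -11 , -15 , -19 , -23
D2: -4 , -4 , -4 , -4
Constant second difference = -4, so extend:
-23 − 4 = -27;  -67 − 27 = -94

-94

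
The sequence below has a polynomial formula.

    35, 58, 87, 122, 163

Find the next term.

D1: 23, 29, 35, 41
D2: 6, 6, 6
Second differences constant at 6.
41 + 6 = 47;  163 + 47 = 210

210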